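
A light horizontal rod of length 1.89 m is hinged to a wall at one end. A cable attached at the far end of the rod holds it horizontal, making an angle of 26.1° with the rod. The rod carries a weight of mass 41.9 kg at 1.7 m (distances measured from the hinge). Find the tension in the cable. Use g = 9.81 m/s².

About the hinge:
Weight: 41.9 × 9.81 = 411 N down at 1.7 m → arm 1.7 m, τ = 411 × 1.7 = 698.7 N·m clockwise.
Total clockwise load moment = 698.7 N·m.
The cable tension T acts at 1.89 m; only its component perpendicular to the rod, T sinθ, produces torque. sin 26.1° = 0.4399.
Balancing moments: T × 1.89 × 0.4399 = 698.7, giving T = 698.7 / 0.8314 = 840 N.

T ≈ 840 N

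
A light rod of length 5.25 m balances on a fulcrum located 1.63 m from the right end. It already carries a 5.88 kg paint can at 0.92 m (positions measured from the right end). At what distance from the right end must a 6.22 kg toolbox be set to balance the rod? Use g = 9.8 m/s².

x ≈ 2.3 m from the right end

Take moments about the fulcrum (at 1.63 m from the right end).
Paint can: 5.88 × 9.8 = 57.62 N down at 0.92 m → arm 0.71 m, τ = 57.62 × 0.71 = 40.91 N·m clockwise.
Net moment of existing loads = 40.91 N·m clockwise.
The toolbox weighs 6.22 × 9.8 = 60.96 N and must supply an equal counterclockwise moment, so its lever arm about the fulcrum is 40.91 / 60.96 = 0.671 m.
That puts it at 1.63 + 0.671 = 2.3 m from the right end.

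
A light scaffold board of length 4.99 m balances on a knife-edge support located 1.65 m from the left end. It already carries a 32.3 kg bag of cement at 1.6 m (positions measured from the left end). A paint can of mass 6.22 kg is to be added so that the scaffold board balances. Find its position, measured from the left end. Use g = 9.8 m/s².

About the knife-edge support (at 1.65 m from the left end):
Bag of cement: 32.3 × 9.8 = 316.5 N down at 1.6 m → arm 0.05 m, τ = 316.5 × 0.05 = 15.83 N·m counterclockwise.
Net moment of existing loads = 15.83 N·m counterclockwise.
The paint can weighs 6.22 × 9.8 = 60.96 N and must supply an equal clockwise moment, so its lever arm about the knife-edge support is 15.83 / 60.96 = 0.26 m.
That puts it at 1.65 + 0.26 = 1.91 m from the left end.

x ≈ 1.91 m from the left end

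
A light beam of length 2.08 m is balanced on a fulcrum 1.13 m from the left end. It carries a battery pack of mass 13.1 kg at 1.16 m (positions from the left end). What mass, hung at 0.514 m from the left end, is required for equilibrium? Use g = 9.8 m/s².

m ≈ 0.638 kg

Sum moments about the fulcrum (at 1.13 m from the left end) (the support reaction has zero arm there).
Battery pack: 13.1 × 9.8 = 128.4 N down at 1.16 m → arm 0.03 m, τ = 128.4 × 0.03 = 3.852 N·m clockwise.
Net moment of known loads = 3.852 N·m clockwise.
An unknown mass m at 0.514 m has arm 0.616 m; its moment is m·g·0.616 counterclockwise.
Balancing moments: m × 9.8 × 0.616 = 3.852, giving m = 3.852 / (9.8 × 0.616) = 0.638 kg.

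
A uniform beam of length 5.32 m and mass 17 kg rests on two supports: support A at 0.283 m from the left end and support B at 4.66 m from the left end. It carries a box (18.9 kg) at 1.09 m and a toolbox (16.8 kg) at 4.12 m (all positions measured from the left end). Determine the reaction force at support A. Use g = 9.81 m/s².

R_A ≈ 248 N

Take moments about support B.
Beam weight: 17 × 9.81 = 166.8 N down at 2.66 m → arm 2 m, τ = 166.8 × 2 = 333.6 N·m counterclockwise.
Box: 18.9 × 9.81 = 185.4 N down at 1.09 m → arm 3.57 m, τ = 185.4 × 3.57 = 661.9 N·m counterclockwise.
Toolbox: 16.8 × 9.81 = 164.8 N down at 4.12 m → arm 0.54 m, τ = 164.8 × 0.54 = 88.99 N·m counterclockwise.
Net load moment about support B = 1084 N·m counterclockwise.
Reaction R at support A is upward at 0.283 m, arm 4.377 m → moment R × 4.377 clockwise.
Στ = 0 ⇒ R × 4.377 = 1084 ⇒ R = 248 N.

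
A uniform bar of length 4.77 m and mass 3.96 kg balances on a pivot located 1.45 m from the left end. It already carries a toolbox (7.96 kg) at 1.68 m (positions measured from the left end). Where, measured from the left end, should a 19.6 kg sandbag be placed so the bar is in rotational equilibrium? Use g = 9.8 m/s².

x ≈ 1.17 m from the left end

Sum moments about the pivot (at 1.45 m from the left end) (the support reaction has zero arm there).
Beam weight: 3.96 × 9.8 = 38.81 N down at 2.385 m → arm 0.935 m, τ = 38.81 × 0.935 = 36.29 N·m clockwise.
Toolbox: 7.96 × 9.8 = 78.01 N down at 1.68 m → arm 0.23 m, τ = 78.01 × 0.23 = 17.94 N·m clockwise.
Net moment of existing loads = 54.23 N·m clockwise.
The sandbag weighs 19.6 × 9.8 = 192.1 N and must supply an equal counterclockwise moment, so its lever arm about the pivot is 54.23 / 192.1 = 0.282 m.
That puts it at 1.45 − 0.282 = 1.17 m from the left end.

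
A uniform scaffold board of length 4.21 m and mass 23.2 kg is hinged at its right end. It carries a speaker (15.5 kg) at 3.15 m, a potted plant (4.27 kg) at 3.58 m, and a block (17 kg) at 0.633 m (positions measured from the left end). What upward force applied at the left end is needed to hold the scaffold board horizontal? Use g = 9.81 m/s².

F ≈ 300 N

About the right end:
Beam weight: 23.2 × 9.81 = 227.6 N down at 2.105 m → arm 2.105 m, τ = 227.6 × 2.105 = 479.1 N·m counterclockwise.
Speaker: 15.5 × 9.81 = 152.1 N down at 3.15 m → arm 1.06 m, τ = 152.1 × 1.06 = 161.2 N·m counterclockwise.
Potted plant: 4.27 × 9.81 = 41.89 N down at 3.58 m → arm 0.63 m, τ = 41.89 × 0.63 = 26.39 N·m counterclockwise.
Block: 17 × 9.81 = 166.8 N down at 0.633 m → arm 3.577 m, τ = 166.8 × 3.577 = 596.6 N·m counterclockwise.
Net moment of the loads = 1263 N·m counterclockwise.
The upward force F acts at the left end, arm 4.21 m, giving F × 4.21 clockwise.
Στ = 0 ⇒ F × 4.21 = 1263 ⇒ F = 1263 / 4.21 = 300 N.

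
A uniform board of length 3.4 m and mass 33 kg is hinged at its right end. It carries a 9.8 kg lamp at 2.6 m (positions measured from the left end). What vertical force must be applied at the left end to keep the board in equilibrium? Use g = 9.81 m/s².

Taking torques about the right end:
Beam weight: 33 × 9.81 = 323.7 N down at 1.7 m → arm 1.7 m, τ = 323.7 × 1.7 = 550.3 N·m counterclockwise.
Lamp: 9.8 × 9.81 = 96.14 N down at 2.6 m → arm 0.8 m, τ = 96.14 × 0.8 = 76.91 N·m counterclockwise.
Net moment of the loads = 627.2 N·m counterclockwise.
The upward force F acts at the left end, arm 3.4 m, giving F × 3.4 clockwise.
Στ = 0 ⇒ F × 3.4 = 627.2 ⇒ F = 627.2 / 3.4 = 184 N.

F ≈ 184 N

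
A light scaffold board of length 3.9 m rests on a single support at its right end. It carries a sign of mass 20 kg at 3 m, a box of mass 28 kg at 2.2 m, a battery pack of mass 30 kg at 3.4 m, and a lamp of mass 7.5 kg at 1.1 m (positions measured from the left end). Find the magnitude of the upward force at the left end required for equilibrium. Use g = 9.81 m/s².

About the right end:
Sign: 20 × 9.81 = 196.2 N down at 3 m → arm 0.9 m, τ = 196.2 × 0.9 = 176.6 N·m counterclockwise.
Box: 28 × 9.81 = 274.7 N down at 2.2 m → arm 1.7 m, τ = 274.7 × 1.7 = 467 N·m counterclockwise.
Battery pack: 30 × 9.81 = 294.3 N down at 3.4 m → arm 0.5 m, τ = 294.3 × 0.5 = 147.2 N·m counterclockwise.
Lamp: 7.5 × 9.81 = 73.58 N down at 1.1 m → arm 2.8 m, τ = 73.58 × 2.8 = 206 N·m counterclockwise.
Net moment of the loads = 996.8 N·m counterclockwise.
The upward force F acts at the left end, arm 3.9 m, giving F × 3.9 clockwise.
Στ = 0 ⇒ F × 3.9 = 996.8 ⇒ F = 996.8 / 3.9 = 256 N.

F ≈ 256 N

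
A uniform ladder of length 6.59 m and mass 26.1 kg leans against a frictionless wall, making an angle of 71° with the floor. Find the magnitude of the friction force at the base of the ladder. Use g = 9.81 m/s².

About the foot of the ladder:
Ladder weight 26.1×9.81 = 256 N acts at 3.295 m along the ladder; its horizontal arm is 3.295·cos71° = 1.073 m → τ = 274.7 N·m clockwise.
Wall normal N acts horizontally at the top; its moment arm is the height L sinθ = 6.59·sin71° = 6.231 m, counterclockwise.
For rotational equilibrium, N × 6.231 = 274.7, so N = 44.1 N.
ΣFx = 0: friction at the foot balances the wall's push, so f = N_wall = 44.1 N.

f ≈ 44.1 N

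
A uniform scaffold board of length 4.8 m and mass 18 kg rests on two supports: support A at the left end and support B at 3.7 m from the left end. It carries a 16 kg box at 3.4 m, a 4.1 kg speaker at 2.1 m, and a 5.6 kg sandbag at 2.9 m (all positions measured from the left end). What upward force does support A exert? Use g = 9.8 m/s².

Sum moments about support B (its reaction then has zero moment arm).
Beam weight: 18 × 9.8 = 176.4 N down at 2.4 m → arm 1.3 m, τ = 176.4 × 1.3 = 229.3 N·m counterclockwise.
Box: 16 × 9.8 = 156.8 N down at 3.4 m → arm 0.3 m, τ = 156.8 × 0.3 = 47.04 N·m counterclockwise.
Speaker: 4.1 × 9.8 = 40.18 N down at 2.1 m → arm 1.6 m, τ = 40.18 × 1.6 = 64.29 N·m counterclockwise.
Sandbag: 5.6 × 9.8 = 54.88 N down at 2.9 m → arm 0.8 m, τ = 54.88 × 0.8 = 43.9 N·m counterclockwise.
Net load moment about support B = 384.5 N·m counterclockwise.
Reaction R at support A is upward at 0 m, arm 3.7 m → moment R × 3.7 clockwise.
For rotational equilibrium, R × 3.7 = 384.5, so R = 104 N.

R_A ≈ 104 N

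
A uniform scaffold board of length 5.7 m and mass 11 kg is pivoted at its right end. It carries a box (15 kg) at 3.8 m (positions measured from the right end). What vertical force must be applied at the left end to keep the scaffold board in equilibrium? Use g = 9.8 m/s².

F ≈ 152 N

Choose the right end as the axis so the unknown pivot reaction has zero arm there.
Beam weight: 11 × 9.8 = 107.8 N down at 2.85 m → arm 2.85 m, τ = 107.8 × 2.85 = 307.2 N·m counterclockwise.
Box: 15 × 9.8 = 147 N down at 3.8 m → arm 3.8 m, τ = 147 × 3.8 = 558.6 N·m counterclockwise.
Net moment of the loads = 865.8 N·m counterclockwise.
The upward force F acts at the left end, arm 5.7 m, giving F × 5.7 clockwise.
Στ = 0 ⇒ F × 5.7 = 865.8 ⇒ F = 865.8 / 5.7 = 152 N.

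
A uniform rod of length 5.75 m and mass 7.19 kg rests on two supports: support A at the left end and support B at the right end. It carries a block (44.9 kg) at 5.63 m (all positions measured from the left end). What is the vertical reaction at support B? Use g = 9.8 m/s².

Sum moments about support A (its reaction then has zero moment arm).
Beam weight: 7.19 × 9.8 = 70.46 N down at 2.875 m → arm 2.875 m, τ = 70.46 × 2.875 = 202.6 N·m clockwise.
Block: 44.9 × 9.8 = 440 N down at 5.63 m → arm 5.63 m, τ = 440 × 5.63 = 2477 N·m clockwise.
Net load moment about support A = 2680 N·m clockwise.
Reaction R at support B is upward at 5.75 m, arm 5.75 m → moment R × 5.75 counterclockwise.
Balancing moments: R × 5.75 = 2680, giving R = 466 N.

R_B ≈ 466 N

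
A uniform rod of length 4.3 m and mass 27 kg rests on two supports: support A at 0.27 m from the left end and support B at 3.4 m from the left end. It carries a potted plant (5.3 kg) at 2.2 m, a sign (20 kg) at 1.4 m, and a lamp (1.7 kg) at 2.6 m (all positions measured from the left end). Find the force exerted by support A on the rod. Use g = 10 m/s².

About support B:
Beam weight: 27 × 10 = 270 N down at 2.15 m → arm 1.25 m, τ = 270 × 1.25 = 337.5 N·m counterclockwise.
Potted plant: 5.3 × 10 = 53 N down at 2.2 m → arm 1.2 m, τ = 53 × 1.2 = 63.6 N·m counterclockwise.
Sign: 20 × 10 = 200 N down at 1.4 m → arm 2 m, τ = 200 × 2 = 400 N·m counterclockwise.
Lamp: 1.7 × 10 = 17 N down at 2.6 m → arm 0.8 m, τ = 17 × 0.8 = 13.6 N·m counterclockwise.
Net load moment about support B = 814.7 N·m counterclockwise.
Reaction R at support A is upward at 0.27 m, arm 3.13 m → moment R × 3.13 clockwise.
Balancing moments: R × 3.13 = 814.7, giving R = 260 N.

R_A ≈ 260 N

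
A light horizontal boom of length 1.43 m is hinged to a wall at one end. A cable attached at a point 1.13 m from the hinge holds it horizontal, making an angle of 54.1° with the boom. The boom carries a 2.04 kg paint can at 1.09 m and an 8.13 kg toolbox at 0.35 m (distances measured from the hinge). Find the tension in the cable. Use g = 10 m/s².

Taking torques about the hinge:
Paint can: 2.04 × 10 = 20.4 N down at 1.09 m → arm 1.09 m, τ = 20.4 × 1.09 = 22.24 N·m clockwise.
Toolbox: 8.13 × 10 = 81.3 N down at 0.35 m → arm 0.35 m, τ = 81.3 × 0.35 = 28.45 N·m clockwise.
Total clockwise load moment = 50.69 N·m.
The cable tension T acts at 1.13 m; only its component perpendicular to the boom, T sinθ, produces torque. sin 54.1° = 0.81.
For rotational equilibrium, T × 1.13 × 0.81 = 50.69, so T = 50.69 / 0.9153 = 55.4 N.

T ≈ 55.4 N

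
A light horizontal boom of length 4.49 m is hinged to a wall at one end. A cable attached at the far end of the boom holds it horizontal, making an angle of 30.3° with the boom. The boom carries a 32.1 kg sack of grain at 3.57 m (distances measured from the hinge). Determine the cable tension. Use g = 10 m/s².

T ≈ 506 N

Taking torques about the hinge:
Sack of grain: 32.1 × 10 = 321 N down at 3.57 m → arm 3.57 m, τ = 321 × 3.57 = 1146 N·m clockwise.
Total clockwise load moment = 1146 N·m.
The cable tension T acts at 4.49 m; only its component perpendicular to the boom, T sinθ, produces torque. sin 30.3° = 0.5045.
Balancing moments: T × 4.49 × 0.5045 = 1146, giving T = 1146 / 2.265 = 506 N.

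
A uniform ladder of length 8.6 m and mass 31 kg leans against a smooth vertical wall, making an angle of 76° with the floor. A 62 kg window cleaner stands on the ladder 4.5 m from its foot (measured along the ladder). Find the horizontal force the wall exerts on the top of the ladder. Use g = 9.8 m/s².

N_wall ≈ 117 N

Taking torques about the foot of the ladder:
Ladder weight 31×9.8 = 303.8 N acts at 4.3 m along the ladder; its horizontal arm is 4.3·cos76° = 1.04 m → τ = 316 N·m clockwise.
Window cleaner: 62×9.8 = 607.6 N at 4.5 m → arm 1.089 m → τ = 661.7 N·m clockwise.
Wall normal N acts horizontally at the top; its moment arm is the height L sinθ = 8.6·sin76° = 8.345 m, counterclockwise.
Balancing moments: N × 8.345 = 977.7, giving N = 117 N.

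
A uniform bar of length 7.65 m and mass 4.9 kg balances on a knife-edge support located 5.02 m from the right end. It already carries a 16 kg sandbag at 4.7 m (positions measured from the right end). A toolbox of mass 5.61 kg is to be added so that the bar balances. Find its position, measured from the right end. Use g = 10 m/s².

Taking torques about the knife-edge support (at 5.02 m from the right end):
Beam weight: 4.9 × 10 = 49 N down at 3.825 m → arm 1.195 m, τ = 49 × 1.195 = 58.55 N·m clockwise.
Sandbag: 16 × 10 = 160 N down at 4.7 m → arm 0.32 m, τ = 160 × 0.32 = 51.2 N·m clockwise.
Net moment of existing loads = 109.8 N·m clockwise.
The toolbox weighs 5.61 × 10 = 56.1 N and must supply an equal counterclockwise moment, so its lever arm about the knife-edge support is 109.8 / 56.1 = 1.96 m.
That puts it at 5.02 + 1.96 = 6.98 m from the right end.

x ≈ 6.98 m from the right end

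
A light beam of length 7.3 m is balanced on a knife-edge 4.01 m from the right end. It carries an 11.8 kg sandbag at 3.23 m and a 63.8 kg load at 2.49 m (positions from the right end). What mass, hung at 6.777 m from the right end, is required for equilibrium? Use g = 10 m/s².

m ≈ 38.4 kg

Sum moments about the knife-edge (at 4.01 m from the right end) (the support reaction has zero arm there).
Sandbag: 11.8 × 10 = 118 N down at 3.23 m → arm 0.78 m, τ = 118 × 0.78 = 92.04 N·m clockwise.
Load: 63.8 × 10 = 638 N down at 2.49 m → arm 1.52 m, τ = 638 × 1.52 = 969.8 N·m clockwise.
Net moment of known loads = 1062 N·m clockwise.
An unknown mass m at 6.777 m has arm 2.767 m; its moment is m·g·2.767 counterclockwise.
For rotational equilibrium, m × 10 × 2.767 = 1062, so m = 1062 / (10 × 2.767) = 38.4 kg.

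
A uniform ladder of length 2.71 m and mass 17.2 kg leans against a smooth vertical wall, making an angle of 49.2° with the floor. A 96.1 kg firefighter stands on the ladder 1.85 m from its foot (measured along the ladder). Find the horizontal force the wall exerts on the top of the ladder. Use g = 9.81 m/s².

N_wall ≈ 628 N

Take moments about the foot of the ladder.
Ladder weight 17.2×9.81 = 168.7 N acts at 1.355 m along the ladder; its horizontal arm is 1.355·cos49.2° = 0.8854 m → τ = 149.4 N·m clockwise.
Firefighter: 96.1×9.81 = 942.7 N at 1.85 m → arm 1.209 m → τ = 1140 N·m clockwise.
Wall normal N acts horizontally at the top; its moment arm is the height L sinθ = 2.71·sin49.2° = 2.051 m, counterclockwise.
Setting net torque to zero: N × 2.051 = 1289 → N = 628 N.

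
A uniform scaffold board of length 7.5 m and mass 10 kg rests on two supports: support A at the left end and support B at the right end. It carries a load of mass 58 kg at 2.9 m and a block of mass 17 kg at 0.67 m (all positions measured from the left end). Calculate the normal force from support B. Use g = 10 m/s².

R_B ≈ 289 N

Choose support A as the axis so its reaction then has zero moment arm.
Beam weight: 10 × 10 = 100 N down at 3.75 m → arm 3.75 m, τ = 100 × 3.75 = 375 N·m clockwise.
Load: 58 × 10 = 580 N down at 2.9 m → arm 2.9 m, τ = 580 × 2.9 = 1682 N·m clockwise.
Block: 17 × 10 = 170 N down at 0.67 m → arm 0.67 m, τ = 170 × 0.67 = 113.9 N·m clockwise.
Net load moment about support A = 2171 N·m clockwise.
Reaction R at support B is upward at 7.5 m, arm 7.5 m → moment R × 7.5 counterclockwise.
For rotational equilibrium, R × 7.5 = 2171, so R = 289 N.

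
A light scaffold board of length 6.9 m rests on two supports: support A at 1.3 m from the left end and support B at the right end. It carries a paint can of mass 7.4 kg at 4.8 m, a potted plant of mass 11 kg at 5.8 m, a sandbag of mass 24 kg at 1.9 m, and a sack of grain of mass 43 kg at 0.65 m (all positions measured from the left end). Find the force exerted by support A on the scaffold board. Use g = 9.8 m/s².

R_A ≈ 729 N

Take moments about support B.
Paint can: 7.4 × 9.8 = 72.52 N down at 4.8 m → arm 2.1 m, τ = 72.52 × 2.1 = 152.3 N·m counterclockwise.
Potted plant: 11 × 9.8 = 107.8 N down at 5.8 m → arm 1.1 m, τ = 107.8 × 1.1 = 118.6 N·m counterclockwise.
Sandbag: 24 × 9.8 = 235.2 N down at 1.9 m → arm 5 m, τ = 235.2 × 5 = 1176 N·m counterclockwise.
Sack of grain: 43 × 9.8 = 421.4 N down at 0.65 m → arm 6.25 m, τ = 421.4 × 6.25 = 2634 N·m counterclockwise.
Net load moment about support B = 4081 N·m counterclockwise.
Reaction R at support A is upward at 1.3 m, arm 5.6 m → moment R × 5.6 clockwise.
For rotational equilibrium, R × 5.6 = 4081, so R = 729 N.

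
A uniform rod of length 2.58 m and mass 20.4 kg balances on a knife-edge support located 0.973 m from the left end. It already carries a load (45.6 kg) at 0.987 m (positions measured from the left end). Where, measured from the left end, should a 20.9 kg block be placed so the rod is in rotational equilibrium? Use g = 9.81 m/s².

Choose the knife-edge support (at 0.973 m from the left end) as the axis so the support reaction has zero arm there.
Beam weight: 20.4 × 9.81 = 200.1 N down at 1.29 m → arm 0.317 m, τ = 200.1 × 0.317 = 63.43 N·m clockwise.
Load: 45.6 × 9.81 = 447.3 N down at 0.987 m → arm 0.014 m, τ = 447.3 × 0.014 = 6.262 N·m clockwise.
Net moment of existing loads = 69.69 N·m clockwise.
The block weighs 20.9 × 9.81 = 205 N and must supply an equal counterclockwise moment, so its lever arm about the knife-edge support is 69.69 / 205 = 0.34 m.
That puts it at 0.973 − 0.34 = 0.633 m from the left end.

x ≈ 0.633 m from the left end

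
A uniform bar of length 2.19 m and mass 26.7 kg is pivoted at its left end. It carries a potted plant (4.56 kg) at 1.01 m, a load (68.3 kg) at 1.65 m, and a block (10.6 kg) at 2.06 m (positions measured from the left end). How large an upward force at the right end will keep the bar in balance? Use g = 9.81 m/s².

Taking torques about the left end:
Beam weight: 26.7 × 9.81 = 261.9 N down at 1.095 m → arm 1.095 m, τ = 261.9 × 1.095 = 286.8 N·m clockwise.
Potted plant: 4.56 × 9.81 = 44.73 N down at 1.01 m → arm 1.01 m, τ = 44.73 × 1.01 = 45.18 N·m clockwise.
Load: 68.3 × 9.81 = 670 N down at 1.65 m → arm 1.65 m, τ = 670 × 1.65 = 1106 N·m clockwise.
Block: 10.6 × 9.81 = 104 N down at 2.06 m → arm 2.06 m, τ = 104 × 2.06 = 214.2 N·m clockwise.
Net moment of the loads = 1652 N·m clockwise.
The upward force F acts at the right end, arm 2.19 m, giving F × 2.19 counterclockwise.
Setting net torque to zero: F × 2.19 = 1652 → F = 1652 / 2.19 = 754 N.

F ≈ 754 N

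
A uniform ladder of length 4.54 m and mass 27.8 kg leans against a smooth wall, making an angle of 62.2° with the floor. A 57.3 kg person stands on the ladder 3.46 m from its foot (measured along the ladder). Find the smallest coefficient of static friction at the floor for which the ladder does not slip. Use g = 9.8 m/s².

μ_min ≈ 0.357

Take moments about the foot of the ladder.
Ladder weight 27.8×9.8 = 272.4 N acts at 2.27 m along the ladder; its horizontal arm is 2.27·cos62.2° = 1.059 m → τ = 288.5 N·m clockwise.
Person: 57.3×9.8 = 561.5 N at 3.46 m → arm 1.614 m → τ = 906.3 N·m clockwise.
Wall normal N acts horizontally at the top; its moment arm is the height L sinθ = 4.54·sin62.2° = 4.016 m, counterclockwise.
Setting net torque to zero: N × 4.016 = 1195 → N = 297.6 N.
ΣFx = 0 ⇒ f = N_wall = 297.6 N. ΣFy = 0 ⇒ N_floor = 833.9 N.
μ_min = f / N_floor = 297.6 / 833.9 = 0.357.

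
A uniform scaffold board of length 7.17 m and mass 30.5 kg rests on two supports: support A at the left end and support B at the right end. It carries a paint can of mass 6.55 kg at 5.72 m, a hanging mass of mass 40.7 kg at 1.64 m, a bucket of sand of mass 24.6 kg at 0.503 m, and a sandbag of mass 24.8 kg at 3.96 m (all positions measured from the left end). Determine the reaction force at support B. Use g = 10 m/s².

R_B ≈ 452 N

Sum moments about support A (its reaction then has zero moment arm).
Beam weight: 30.5 × 10 = 305 N down at 3.585 m → arm 3.585 m, τ = 305 × 3.585 = 1093 N·m clockwise.
Paint can: 6.55 × 10 = 65.5 N down at 5.72 m → arm 5.72 m, τ = 65.5 × 5.72 = 374.7 N·m clockwise.
Hanging mass: 40.7 × 10 = 407 N down at 1.64 m → arm 1.64 m, τ = 407 × 1.64 = 667.5 N·m clockwise.
Bucket of sand: 24.6 × 10 = 246 N down at 0.503 m → arm 0.503 m, τ = 246 × 0.503 = 123.7 N·m clockwise.
Sandbag: 24.8 × 10 = 248 N down at 3.96 m → arm 3.96 m, τ = 248 × 3.96 = 982.1 N·m clockwise.
Net load moment about support A = 3241 N·m clockwise.
Reaction R at support B is upward at 7.17 m, arm 7.17 m → moment R × 7.17 counterclockwise.
For rotational equilibrium, R × 7.17 = 3241, so R = 452 N.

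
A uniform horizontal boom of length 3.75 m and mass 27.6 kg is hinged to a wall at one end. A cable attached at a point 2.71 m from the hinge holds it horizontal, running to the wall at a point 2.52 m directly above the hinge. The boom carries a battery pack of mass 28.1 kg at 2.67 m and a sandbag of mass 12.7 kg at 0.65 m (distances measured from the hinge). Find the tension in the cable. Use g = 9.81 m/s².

T ≈ 718 N

Taking torques about the hinge:
Beam weight: 27.6 × 9.81 = 270.8 N down at 1.875 m → arm 1.875 m, τ = 270.8 × 1.875 = 507.8 N·m clockwise.
Battery pack: 28.1 × 9.81 = 275.7 N down at 2.67 m → arm 2.67 m, τ = 275.7 × 2.67 = 736.1 N·m clockwise.
Sandbag: 12.7 × 9.81 = 124.6 N down at 0.65 m → arm 0.65 m, τ = 124.6 × 0.65 = 80.99 N·m clockwise.
Total clockwise load moment = 1325 N·m.
The cable tension T acts at 2.71 m; only its component perpendicular to the boom, T sinθ, produces torque. sinθ = h/√(h²+d²) = 2.52/√(2.52²+2.71²) = 0.681.
Setting net torque to zero: T × 2.71 × 0.681 = 1325 → T = 1325 / 1.846 = 718 N.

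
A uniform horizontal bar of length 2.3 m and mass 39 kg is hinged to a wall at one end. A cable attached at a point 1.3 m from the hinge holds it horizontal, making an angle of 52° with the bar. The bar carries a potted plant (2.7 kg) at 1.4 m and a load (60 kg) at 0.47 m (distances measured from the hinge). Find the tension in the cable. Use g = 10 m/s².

Take moments about the hinge.
Beam weight: 39 × 10 = 390 N down at 1.15 m → arm 1.15 m, τ = 390 × 1.15 = 448.5 N·m clockwise.
Potted plant: 2.7 × 10 = 27 N down at 1.4 m → arm 1.4 m, τ = 27 × 1.4 = 37.8 N·m clockwise.
Load: 60 × 10 = 600 N down at 0.47 m → arm 0.47 m, τ = 600 × 0.47 = 282 N·m clockwise.
Total clockwise load moment = 768.3 N·m.
The cable tension T acts at 1.3 m; only its component perpendicular to the bar, T sinθ, produces torque. sin 52° = 0.788.
Setting net torque to zero: T × 1.3 × 0.788 = 768.3 → T = 768.3 / 1.024 = 750 N.

T ≈ 750 N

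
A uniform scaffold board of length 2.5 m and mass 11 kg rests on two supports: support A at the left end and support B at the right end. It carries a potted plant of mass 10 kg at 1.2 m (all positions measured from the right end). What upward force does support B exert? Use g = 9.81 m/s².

R_B ≈ 105 N

About support A:
Beam weight: 11 × 9.81 = 107.9 N down at 1.25 m → arm 1.25 m, τ = 107.9 × 1.25 = 134.9 N·m clockwise.
Potted plant: 10 × 9.81 = 98.1 N down at 1.2 m → arm 1.3 m, τ = 98.1 × 1.3 = 127.5 N·m clockwise.
Net load moment about support A = 262.4 N·m clockwise.
Reaction R at support B is upward at 0 m, arm 2.5 m → moment R × 2.5 counterclockwise.
Στ = 0 ⇒ R × 2.5 = 262.4 ⇒ R = 105 N.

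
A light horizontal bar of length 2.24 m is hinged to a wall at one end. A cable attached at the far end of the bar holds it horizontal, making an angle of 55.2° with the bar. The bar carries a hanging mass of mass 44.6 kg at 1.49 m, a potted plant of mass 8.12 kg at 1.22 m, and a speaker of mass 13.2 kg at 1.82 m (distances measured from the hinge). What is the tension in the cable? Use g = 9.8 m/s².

T ≈ 535 N

About the hinge:
Hanging mass: 44.6 × 9.8 = 437.1 N down at 1.49 m → arm 1.49 m, τ = 437.1 × 1.49 = 651.3 N·m clockwise.
Potted plant: 8.12 × 9.8 = 79.58 N down at 1.22 m → arm 1.22 m, τ = 79.58 × 1.22 = 97.09 N·m clockwise.
Speaker: 13.2 × 9.8 = 129.4 N down at 1.82 m → arm 1.82 m, τ = 129.4 × 1.82 = 235.5 N·m clockwise.
Total clockwise load moment = 983.9 N·m.
The cable tension T acts at 2.24 m; only its component perpendicular to the bar, T sinθ, produces torque. sin 55.2° = 0.8211.
Στ = 0 ⇒ T × 2.24 × 0.8211 = 983.9 ⇒ T = 983.9 / 1.839 = 535 N.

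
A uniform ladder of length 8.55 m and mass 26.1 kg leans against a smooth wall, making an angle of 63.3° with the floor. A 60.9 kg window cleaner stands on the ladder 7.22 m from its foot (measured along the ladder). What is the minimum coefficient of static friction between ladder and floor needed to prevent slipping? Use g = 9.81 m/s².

μ_min ≈ 0.373

Taking torques about the foot of the ladder:
Ladder weight 26.1×9.81 = 256 N acts at 4.275 m along the ladder; its horizontal arm is 4.275·cos63.3° = 1.921 m → τ = 491.8 N·m clockwise.
Window cleaner: 60.9×9.81 = 597.4 N at 7.22 m → arm 3.244 m → τ = 1938 N·m clockwise.
Wall normal N acts horizontally at the top; its moment arm is the height L sinθ = 8.55·sin63.3° = 7.638 m, counterclockwise.
Στ = 0 ⇒ N × 7.638 = 2430 ⇒ N = 318.1 N.
ΣFx = 0 ⇒ f = N_wall = 318.1 N. ΣFy = 0 ⇒ N_floor = 853.4 N.
μ_min = f / N_floor = 318.1 / 853.4 = 0.373.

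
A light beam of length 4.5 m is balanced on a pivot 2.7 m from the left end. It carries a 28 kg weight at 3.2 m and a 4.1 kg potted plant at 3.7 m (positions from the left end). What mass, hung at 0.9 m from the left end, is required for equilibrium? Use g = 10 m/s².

m ≈ 10.1 kg

About the pivot (at 2.7 m from the left end):
Weight: 28 × 10 = 280 N down at 3.2 m → arm 0.5 m, τ = 280 × 0.5 = 140 N·m clockwise.
Potted plant: 4.1 × 10 = 41 N down at 3.7 m → arm 1 m, τ = 41 × 1 = 41 N·m clockwise.
Net moment of known loads = 181 N·m clockwise.
An unknown mass m at 0.9 m has arm 1.8 m; its moment is m·g·1.8 counterclockwise.
For rotational equilibrium, m × 10 × 1.8 = 181, so m = 181 / (10 × 1.8) = 10.1 kg.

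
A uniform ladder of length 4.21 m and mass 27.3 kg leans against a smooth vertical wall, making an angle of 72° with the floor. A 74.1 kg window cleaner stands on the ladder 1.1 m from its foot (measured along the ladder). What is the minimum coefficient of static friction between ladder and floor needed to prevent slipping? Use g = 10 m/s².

μ_min ≈ 0.106

Take moments about the foot of the ladder.
Ladder weight 27.3×10 = 273 N acts at 2.105 m along the ladder; its horizontal arm is 2.105·cos72° = 0.6505 m → τ = 177.6 N·m clockwise.
Window cleaner: 74.1×10 = 741 N at 1.1 m → arm 0.3399 m → τ = 251.9 N·m clockwise.
Wall normal N acts horizontally at the top; its moment arm is the height L sinθ = 4.21·sin72° = 4.004 m, counterclockwise.
For rotational equilibrium, N × 4.004 = 429.5, so N = 107.3 N.
ΣFx = 0 ⇒ f = N_wall = 107.3 N. ΣFy = 0 ⇒ N_floor = 1014 N.
μ_min = f / N_floor = 107.3 / 1014 = 0.106.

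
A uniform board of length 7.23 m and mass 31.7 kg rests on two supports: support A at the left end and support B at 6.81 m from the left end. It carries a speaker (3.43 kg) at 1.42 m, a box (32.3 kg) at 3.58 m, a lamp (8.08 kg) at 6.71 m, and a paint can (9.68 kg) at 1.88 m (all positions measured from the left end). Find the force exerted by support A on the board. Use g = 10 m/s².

R_A ≈ 400 N

Choose support B as the axis so its reaction then has zero moment arm.
Beam weight: 31.7 × 10 = 317 N down at 3.615 m → arm 3.195 m, τ = 317 × 3.195 = 1013 N·m counterclockwise.
Speaker: 3.43 × 10 = 34.3 N down at 1.42 m → arm 5.39 m, τ = 34.3 × 5.39 = 184.9 N·m counterclockwise.
Box: 32.3 × 10 = 323 N down at 3.58 m → arm 3.23 m, τ = 323 × 3.23 = 1043 N·m counterclockwise.
Lamp: 8.08 × 10 = 80.8 N down at 6.71 m → arm 0.1 m, τ = 80.8 × 0.1 = 8.08 N·m counterclockwise.
Paint can: 9.68 × 10 = 96.8 N down at 1.88 m → arm 4.93 m, τ = 96.8 × 4.93 = 477.2 N·m counterclockwise.
Net load moment about support B = 2726 N·m counterclockwise.
Reaction R at support A is upward at 0 m, arm 6.81 m → moment R × 6.81 clockwise.
Balancing moments: R × 6.81 = 2726, giving R = 400 N.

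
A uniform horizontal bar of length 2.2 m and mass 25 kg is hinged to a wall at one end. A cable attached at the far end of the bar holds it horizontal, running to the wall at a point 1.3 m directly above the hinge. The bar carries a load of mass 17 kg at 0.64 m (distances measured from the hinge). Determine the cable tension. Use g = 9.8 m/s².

T ≈ 336 N

About the hinge:
Beam weight: 25 × 9.8 = 245 N down at 1.1 m → arm 1.1 m, τ = 245 × 1.1 = 269.5 N·m clockwise.
Load: 17 × 9.8 = 166.6 N down at 0.64 m → arm 0.64 m, τ = 166.6 × 0.64 = 106.6 N·m clockwise.
Total clockwise load moment = 376.1 N·m.
The cable tension T acts at 2.2 m; only its component perpendicular to the bar, T sinθ, produces torque. sinθ = h/√(h²+d²) = 1.3/√(1.3²+2.2²) = 0.5087.
Setting net torque to zero: T × 2.2 × 0.5087 = 376.1 → T = 376.1 / 1.119 = 336 N.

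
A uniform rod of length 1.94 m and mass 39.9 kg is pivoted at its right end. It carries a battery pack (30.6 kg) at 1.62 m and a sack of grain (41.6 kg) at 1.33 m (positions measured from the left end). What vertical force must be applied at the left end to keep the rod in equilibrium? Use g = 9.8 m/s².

About the right end:
Beam weight: 39.9 × 9.8 = 391 N down at 0.97 m → arm 0.97 m, τ = 391 × 0.97 = 379.3 N·m counterclockwise.
Battery pack: 30.6 × 9.8 = 299.9 N down at 1.62 m → arm 0.32 m, τ = 299.9 × 0.32 = 95.97 N·m counterclockwise.
Sack of grain: 41.6 × 9.8 = 407.7 N down at 1.33 m → arm 0.61 m, τ = 407.7 × 0.61 = 248.7 N·m counterclockwise.
Net moment of the loads = 724 N·m counterclockwise.
The upward force F acts at the left end, arm 1.94 m, giving F × 1.94 clockwise.
For rotational equilibrium, F × 1.94 = 724, so F = 724 / 1.94 = 373 N.

F ≈ 373 N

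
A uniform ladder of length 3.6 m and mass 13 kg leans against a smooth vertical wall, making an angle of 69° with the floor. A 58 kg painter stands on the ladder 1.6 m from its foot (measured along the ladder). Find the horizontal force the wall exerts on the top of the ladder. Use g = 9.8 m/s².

Sum moments about the foot of the ladder (the floor normal and friction both act there and drop out).
Ladder weight 13×9.8 = 127.4 N acts at 1.8 m along the ladder; its horizontal arm is 1.8·cos69° = 0.6451 m → τ = 82.19 N·m clockwise.
Painter: 58×9.8 = 568.4 N at 1.6 m → arm 0.5734 m → τ = 325.9 N·m clockwise.
Wall normal N acts horizontally at the top; its moment arm is the height L sinθ = 3.6·sin69° = 3.361 m, counterclockwise.
Setting net torque to zero: N × 3.361 = 408.1 → N = 121 N.

N_wall ≈ 121 N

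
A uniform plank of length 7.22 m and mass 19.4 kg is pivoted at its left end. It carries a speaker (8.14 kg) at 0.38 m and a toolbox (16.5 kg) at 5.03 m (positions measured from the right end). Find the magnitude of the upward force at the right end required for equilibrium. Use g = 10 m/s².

Sum moments about the left end (the unknown pivot reaction has zero arm there).
Beam weight: 19.4 × 10 = 194 N down at 3.61 m → arm 3.61 m, τ = 194 × 3.61 = 700.3 N·m clockwise.
Speaker: 8.14 × 10 = 81.4 N down at 0.38 m → arm 6.84 m, τ = 81.4 × 6.84 = 556.8 N·m clockwise.
Toolbox: 16.5 × 10 = 165 N down at 5.03 m → arm 2.19 m, τ = 165 × 2.19 = 361.3 N·m clockwise.
Net moment of the loads = 1618 N·m clockwise.
The upward force F acts at the right end, arm 7.22 m, giving F × 7.22 counterclockwise.
Στ = 0 ⇒ F × 7.22 = 1618 ⇒ F = 1618 / 7.22 = 224 N.

F ≈ 224 N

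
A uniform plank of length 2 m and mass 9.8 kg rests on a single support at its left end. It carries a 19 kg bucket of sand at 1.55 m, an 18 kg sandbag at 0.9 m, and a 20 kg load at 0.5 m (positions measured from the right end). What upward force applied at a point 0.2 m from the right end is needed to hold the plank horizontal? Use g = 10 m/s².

F ≈ 379 N

Sum moments about the left end (the unknown pivot reaction has zero arm there).
Beam weight: 9.8 × 10 = 98 N down at 1 m → arm 1 m, τ = 98 × 1 = 98 N·m clockwise.
Bucket of sand: 19 × 10 = 190 N down at 1.55 m → arm 0.45 m, τ = 190 × 0.45 = 85.5 N·m clockwise.
Sandbag: 18 × 10 = 180 N down at 0.9 m → arm 1.1 m, τ = 180 × 1.1 = 198 N·m clockwise.
Load: 20 × 10 = 200 N down at 0.5 m → arm 1.5 m, τ = 200 × 1.5 = 300 N·m clockwise.
Net moment of the loads = 681.5 N·m clockwise.
The upward force F acts at a point 0.2 m from the right end, arm 1.8 m, giving F × 1.8 counterclockwise.
Balancing moments: F × 1.8 = 681.5, giving F = 681.5 / 1.8 = 379 N.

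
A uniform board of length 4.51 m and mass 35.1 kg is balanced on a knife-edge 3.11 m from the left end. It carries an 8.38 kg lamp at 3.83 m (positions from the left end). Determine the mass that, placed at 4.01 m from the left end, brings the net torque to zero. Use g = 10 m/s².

Choose the knife-edge (at 3.11 m from the left end) as the axis so the support reaction has zero arm there.
Beam weight: 35.1 × 10 = 351 N down at 2.255 m → arm 0.855 m, τ = 351 × 0.855 = 300.1 N·m counterclockwise.
Lamp: 8.38 × 10 = 83.8 N down at 3.83 m → arm 0.72 m, τ = 83.8 × 0.72 = 60.34 N·m clockwise.
Net moment of known loads = 239.8 N·m counterclockwise.
An unknown mass m at 4.01 m has arm 0.9 m; its moment is m·g·0.9 clockwise.
Setting net torque to zero: m × 10 × 0.9 = 239.8 → m = 239.8 / (10 × 0.9) = 26.6 kg.

m ≈ 26.6 kg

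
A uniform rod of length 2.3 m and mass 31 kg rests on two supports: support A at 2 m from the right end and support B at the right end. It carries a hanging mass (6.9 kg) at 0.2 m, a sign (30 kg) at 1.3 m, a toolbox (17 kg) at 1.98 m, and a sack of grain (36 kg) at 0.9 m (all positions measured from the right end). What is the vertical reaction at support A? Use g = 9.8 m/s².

R_A ≈ 696 N

Taking torques about support B:
Beam weight: 31 × 9.8 = 303.8 N down at 1.15 m → arm 1.15 m, τ = 303.8 × 1.15 = 349.4 N·m counterclockwise.
Hanging mass: 6.9 × 9.8 = 67.62 N down at 0.2 m → arm 0.2 m, τ = 67.62 × 0.2 = 13.52 N·m counterclockwise.
Sign: 30 × 9.8 = 294 N down at 1.3 m → arm 1.3 m, τ = 294 × 1.3 = 382.2 N·m counterclockwise.
Toolbox: 17 × 9.8 = 166.6 N down at 1.98 m → arm 1.98 m, τ = 166.6 × 1.98 = 329.9 N·m counterclockwise.
Sack of grain: 36 × 9.8 = 352.8 N down at 0.9 m → arm 0.9 m, τ = 352.8 × 0.9 = 317.5 N·m counterclockwise.
Net load moment about support B = 1393 N·m counterclockwise.
Reaction R at support A is upward at 2 m, arm 2 m → moment R × 2 clockwise.
For rotational equilibrium, R × 2 = 1393, so R = 696 N.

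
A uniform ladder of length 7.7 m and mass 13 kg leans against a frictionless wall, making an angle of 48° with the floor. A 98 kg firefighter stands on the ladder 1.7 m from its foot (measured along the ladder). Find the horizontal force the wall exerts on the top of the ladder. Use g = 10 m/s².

About the foot of the ladder:
Ladder weight 13×10 = 130 N acts at 3.85 m along the ladder; its horizontal arm is 3.85·cos48° = 2.576 m → τ = 334.9 N·m clockwise.
Firefighter: 98×10 = 980 N at 1.7 m → arm 1.138 m → τ = 1115 N·m clockwise.
Wall normal N acts horizontally at the top; its moment arm is the height L sinθ = 7.7·sin48° = 5.722 m, counterclockwise.
Στ = 0 ⇒ N × 5.722 = 1450 ⇒ N = 253 N.

N_wall ≈ 253 N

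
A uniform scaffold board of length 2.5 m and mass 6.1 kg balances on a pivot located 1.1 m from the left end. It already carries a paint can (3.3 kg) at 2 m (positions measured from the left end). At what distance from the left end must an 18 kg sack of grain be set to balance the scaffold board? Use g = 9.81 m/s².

x ≈ 0.884 m from the left end

About the pivot (at 1.1 m from the left end):
Beam weight: 6.1 × 9.81 = 59.84 N down at 1.25 m → arm 0.15 m, τ = 59.84 × 0.15 = 8.976 N·m clockwise.
Paint can: 3.3 × 9.81 = 32.37 N down at 2 m → arm 0.9 m, τ = 32.37 × 0.9 = 29.13 N·m clockwise.
Net moment of existing loads = 38.11 N·m clockwise.
The sack of grain weighs 18 × 9.81 = 176.6 N and must supply an equal counterclockwise moment, so its lever arm about the pivot is 38.11 / 176.6 = 0.216 m.
That puts it at 1.1 − 0.216 = 0.884 m from the left end.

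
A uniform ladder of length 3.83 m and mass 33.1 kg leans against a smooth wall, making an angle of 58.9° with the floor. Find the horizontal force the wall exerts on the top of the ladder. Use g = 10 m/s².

N_wall ≈ 99.8 N

Take moments about the foot of the ladder.
Ladder weight 33.1×10 = 331 N acts at 1.915 m along the ladder; its horizontal arm is 1.915·cos58.9° = 0.9892 m → τ = 327.4 N·m clockwise.
Wall normal N acts horizontally at the top; its moment arm is the height L sinθ = 3.83·sin58.9° = 3.28 m, counterclockwise.
Στ = 0 ⇒ N × 3.28 = 327.4 ⇒ N = 99.8 N.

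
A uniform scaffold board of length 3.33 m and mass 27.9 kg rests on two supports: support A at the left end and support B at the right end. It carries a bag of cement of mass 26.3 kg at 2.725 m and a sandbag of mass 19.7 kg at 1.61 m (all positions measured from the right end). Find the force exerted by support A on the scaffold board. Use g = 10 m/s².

Taking torques about support B:
Beam weight: 27.9 × 10 = 279 N down at 1.665 m → arm 1.665 m, τ = 279 × 1.665 = 464.5 N·m counterclockwise.
Bag of cement: 26.3 × 10 = 263 N down at 2.725 m → arm 2.725 m, τ = 263 × 2.725 = 716.7 N·m counterclockwise.
Sandbag: 19.7 × 10 = 197 N down at 1.61 m → arm 1.61 m, τ = 197 × 1.61 = 317.2 N·m counterclockwise.
Net load moment about support B = 1498 N·m counterclockwise.
Reaction R at support A is upward at 3.33 m, arm 3.33 m → moment R × 3.33 clockwise.
For rotational equilibrium, R × 3.33 = 1498, so R = 450 N.

R_A ≈ 450 N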